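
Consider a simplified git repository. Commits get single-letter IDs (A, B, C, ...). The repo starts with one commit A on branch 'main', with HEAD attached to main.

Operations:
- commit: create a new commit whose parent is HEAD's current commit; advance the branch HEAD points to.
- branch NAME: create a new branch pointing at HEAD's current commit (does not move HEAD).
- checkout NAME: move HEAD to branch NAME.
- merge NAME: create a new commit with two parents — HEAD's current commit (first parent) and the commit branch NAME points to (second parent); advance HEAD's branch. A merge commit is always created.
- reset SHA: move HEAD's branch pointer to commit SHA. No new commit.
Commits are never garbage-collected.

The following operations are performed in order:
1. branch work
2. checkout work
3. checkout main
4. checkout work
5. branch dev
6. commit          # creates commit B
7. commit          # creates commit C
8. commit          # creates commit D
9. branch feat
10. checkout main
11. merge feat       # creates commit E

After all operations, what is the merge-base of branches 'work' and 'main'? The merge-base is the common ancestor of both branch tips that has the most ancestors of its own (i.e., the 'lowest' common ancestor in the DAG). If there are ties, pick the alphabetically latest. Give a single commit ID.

After op 1 (branch): HEAD=main@A [main=A work=A]
After op 2 (checkout): HEAD=work@A [main=A work=A]
After op 3 (checkout): HEAD=main@A [main=A work=A]
After op 4 (checkout): HEAD=work@A [main=A work=A]
After op 5 (branch): HEAD=work@A [dev=A main=A work=A]
After op 6 (commit): HEAD=work@B [dev=A main=A work=B]
After op 7 (commit): HEAD=work@C [dev=A main=A work=C]
After op 8 (commit): HEAD=work@D [dev=A main=A work=D]
After op 9 (branch): HEAD=work@D [dev=A feat=D main=A work=D]
After op 10 (checkout): HEAD=main@A [dev=A feat=D main=A work=D]
After op 11 (merge): HEAD=main@E [dev=A feat=D main=E work=D]
ancestors(work=D): ['A', 'B', 'C', 'D']
ancestors(main=E): ['A', 'B', 'C', 'D', 'E']
common: ['A', 'B', 'C', 'D']

Answer: D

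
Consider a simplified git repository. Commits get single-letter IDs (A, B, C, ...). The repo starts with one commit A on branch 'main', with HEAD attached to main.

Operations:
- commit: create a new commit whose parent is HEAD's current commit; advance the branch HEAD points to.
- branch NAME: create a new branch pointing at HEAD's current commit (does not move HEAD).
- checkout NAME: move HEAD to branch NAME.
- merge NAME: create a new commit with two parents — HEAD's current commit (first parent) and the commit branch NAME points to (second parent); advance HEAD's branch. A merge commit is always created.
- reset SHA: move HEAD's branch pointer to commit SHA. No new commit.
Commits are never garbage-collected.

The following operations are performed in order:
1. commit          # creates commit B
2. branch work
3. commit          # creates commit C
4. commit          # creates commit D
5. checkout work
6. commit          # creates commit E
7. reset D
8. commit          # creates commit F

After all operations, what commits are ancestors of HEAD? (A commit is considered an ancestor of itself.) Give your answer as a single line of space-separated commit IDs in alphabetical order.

Answer: A B C D F

Derivation:
After op 1 (commit): HEAD=main@B [main=B]
After op 2 (branch): HEAD=main@B [main=B work=B]
After op 3 (commit): HEAD=main@C [main=C work=B]
After op 4 (commit): HEAD=main@D [main=D work=B]
After op 5 (checkout): HEAD=work@B [main=D work=B]
After op 6 (commit): HEAD=work@E [main=D work=E]
After op 7 (reset): HEAD=work@D [main=D work=D]
After op 8 (commit): HEAD=work@F [main=D work=F]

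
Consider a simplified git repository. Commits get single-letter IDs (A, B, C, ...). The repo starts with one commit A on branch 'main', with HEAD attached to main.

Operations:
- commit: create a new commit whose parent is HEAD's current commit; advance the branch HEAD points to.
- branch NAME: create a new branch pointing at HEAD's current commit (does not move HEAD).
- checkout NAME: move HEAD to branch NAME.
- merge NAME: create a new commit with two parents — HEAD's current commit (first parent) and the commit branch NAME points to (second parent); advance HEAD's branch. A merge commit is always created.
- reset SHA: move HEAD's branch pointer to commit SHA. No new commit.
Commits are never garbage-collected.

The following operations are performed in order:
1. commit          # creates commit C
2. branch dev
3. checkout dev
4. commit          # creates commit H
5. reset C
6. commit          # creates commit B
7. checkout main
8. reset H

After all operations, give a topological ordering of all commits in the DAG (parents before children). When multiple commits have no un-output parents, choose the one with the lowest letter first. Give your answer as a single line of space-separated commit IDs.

After op 1 (commit): HEAD=main@C [main=C]
After op 2 (branch): HEAD=main@C [dev=C main=C]
After op 3 (checkout): HEAD=dev@C [dev=C main=C]
After op 4 (commit): HEAD=dev@H [dev=H main=C]
After op 5 (reset): HEAD=dev@C [dev=C main=C]
After op 6 (commit): HEAD=dev@B [dev=B main=C]
After op 7 (checkout): HEAD=main@C [dev=B main=C]
After op 8 (reset): HEAD=main@H [dev=B main=H]
commit A: parents=[]
commit B: parents=['C']
commit C: parents=['A']
commit H: parents=['C']

Answer: A C B H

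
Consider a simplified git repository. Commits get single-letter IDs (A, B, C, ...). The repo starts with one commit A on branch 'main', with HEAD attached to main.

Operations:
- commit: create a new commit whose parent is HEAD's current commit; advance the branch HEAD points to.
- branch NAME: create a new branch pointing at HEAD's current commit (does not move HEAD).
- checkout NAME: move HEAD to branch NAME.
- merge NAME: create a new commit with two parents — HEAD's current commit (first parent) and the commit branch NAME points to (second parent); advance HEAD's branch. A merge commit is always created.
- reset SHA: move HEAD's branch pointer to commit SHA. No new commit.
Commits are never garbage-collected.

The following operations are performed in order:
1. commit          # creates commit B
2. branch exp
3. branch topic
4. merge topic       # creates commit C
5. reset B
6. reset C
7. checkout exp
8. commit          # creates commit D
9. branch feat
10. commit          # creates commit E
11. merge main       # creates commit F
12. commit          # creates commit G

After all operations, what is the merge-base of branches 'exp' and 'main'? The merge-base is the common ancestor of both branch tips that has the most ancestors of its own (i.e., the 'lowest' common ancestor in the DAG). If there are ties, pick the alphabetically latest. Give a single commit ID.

Answer: C

Derivation:
After op 1 (commit): HEAD=main@B [main=B]
After op 2 (branch): HEAD=main@B [exp=B main=B]
After op 3 (branch): HEAD=main@B [exp=B main=B topic=B]
After op 4 (merge): HEAD=main@C [exp=B main=C topic=B]
After op 5 (reset): HEAD=main@B [exp=B main=B topic=B]
After op 6 (reset): HEAD=main@C [exp=B main=C topic=B]
After op 7 (checkout): HEAD=exp@B [exp=B main=C topic=B]
After op 8 (commit): HEAD=exp@D [exp=D main=C topic=B]
After op 9 (branch): HEAD=exp@D [exp=D feat=D main=C topic=B]
After op 10 (commit): HEAD=exp@E [exp=E feat=D main=C topic=B]
After op 11 (merge): HEAD=exp@F [exp=F feat=D main=C topic=B]
After op 12 (commit): HEAD=exp@G [exp=G feat=D main=C topic=B]
ancestors(exp=G): ['A', 'B', 'C', 'D', 'E', 'F', 'G']
ancestors(main=C): ['A', 'B', 'C']
common: ['A', 'B', 'C']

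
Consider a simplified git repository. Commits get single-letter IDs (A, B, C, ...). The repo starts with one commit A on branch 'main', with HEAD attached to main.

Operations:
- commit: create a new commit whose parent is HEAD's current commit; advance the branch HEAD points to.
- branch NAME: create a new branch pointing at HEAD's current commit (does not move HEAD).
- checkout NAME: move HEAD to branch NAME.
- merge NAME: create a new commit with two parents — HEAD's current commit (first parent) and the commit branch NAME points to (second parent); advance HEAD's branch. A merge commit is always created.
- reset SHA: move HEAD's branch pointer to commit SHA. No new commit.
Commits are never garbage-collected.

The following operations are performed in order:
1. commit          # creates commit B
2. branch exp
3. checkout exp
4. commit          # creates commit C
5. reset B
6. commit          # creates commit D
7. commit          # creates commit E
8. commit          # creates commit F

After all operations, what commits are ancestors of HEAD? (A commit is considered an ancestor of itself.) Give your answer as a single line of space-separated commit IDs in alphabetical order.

After op 1 (commit): HEAD=main@B [main=B]
After op 2 (branch): HEAD=main@B [exp=B main=B]
After op 3 (checkout): HEAD=exp@B [exp=B main=B]
After op 4 (commit): HEAD=exp@C [exp=C main=B]
After op 5 (reset): HEAD=exp@B [exp=B main=B]
After op 6 (commit): HEAD=exp@D [exp=D main=B]
After op 7 (commit): HEAD=exp@E [exp=E main=B]
After op 8 (commit): HEAD=exp@F [exp=F main=B]

Answer: A B D E F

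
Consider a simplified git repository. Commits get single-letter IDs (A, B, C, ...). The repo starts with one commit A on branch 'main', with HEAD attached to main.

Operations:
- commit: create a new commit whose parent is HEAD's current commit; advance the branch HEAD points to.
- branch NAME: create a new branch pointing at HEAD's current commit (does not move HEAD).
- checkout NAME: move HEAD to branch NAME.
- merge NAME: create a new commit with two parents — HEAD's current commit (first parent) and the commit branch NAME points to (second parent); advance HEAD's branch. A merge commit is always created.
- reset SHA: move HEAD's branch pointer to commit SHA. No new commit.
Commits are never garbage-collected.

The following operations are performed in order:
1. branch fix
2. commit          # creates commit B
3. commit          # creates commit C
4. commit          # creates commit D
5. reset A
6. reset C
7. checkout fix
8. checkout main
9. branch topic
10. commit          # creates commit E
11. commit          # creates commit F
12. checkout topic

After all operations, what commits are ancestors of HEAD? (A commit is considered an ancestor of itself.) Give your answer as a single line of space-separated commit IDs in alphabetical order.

Answer: A B C

Derivation:
After op 1 (branch): HEAD=main@A [fix=A main=A]
After op 2 (commit): HEAD=main@B [fix=A main=B]
After op 3 (commit): HEAD=main@C [fix=A main=C]
After op 4 (commit): HEAD=main@D [fix=A main=D]
After op 5 (reset): HEAD=main@A [fix=A main=A]
After op 6 (reset): HEAD=main@C [fix=A main=C]
After op 7 (checkout): HEAD=fix@A [fix=A main=C]
After op 8 (checkout): HEAD=main@C [fix=A main=C]
After op 9 (branch): HEAD=main@C [fix=A main=C topic=C]
After op 10 (commit): HEAD=main@E [fix=A main=E topic=C]
After op 11 (commit): HEAD=main@F [fix=A main=F topic=C]
After op 12 (checkout): HEAD=topic@C [fix=A main=F topic=C]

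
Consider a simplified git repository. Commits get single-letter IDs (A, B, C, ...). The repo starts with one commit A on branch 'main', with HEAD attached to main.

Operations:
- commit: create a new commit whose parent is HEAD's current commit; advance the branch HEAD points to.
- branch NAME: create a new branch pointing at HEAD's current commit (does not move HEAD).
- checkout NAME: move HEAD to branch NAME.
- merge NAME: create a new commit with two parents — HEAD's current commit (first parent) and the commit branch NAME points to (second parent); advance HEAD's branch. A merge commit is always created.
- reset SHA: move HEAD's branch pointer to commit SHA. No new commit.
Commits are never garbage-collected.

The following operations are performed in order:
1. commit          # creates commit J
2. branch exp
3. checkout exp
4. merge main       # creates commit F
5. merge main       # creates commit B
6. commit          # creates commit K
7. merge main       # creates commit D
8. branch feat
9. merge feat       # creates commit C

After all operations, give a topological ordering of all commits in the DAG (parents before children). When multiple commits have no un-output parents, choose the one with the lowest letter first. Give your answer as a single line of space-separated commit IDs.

After op 1 (commit): HEAD=main@J [main=J]
After op 2 (branch): HEAD=main@J [exp=J main=J]
After op 3 (checkout): HEAD=exp@J [exp=J main=J]
After op 4 (merge): HEAD=exp@F [exp=F main=J]
After op 5 (merge): HEAD=exp@B [exp=B main=J]
After op 6 (commit): HEAD=exp@K [exp=K main=J]
After op 7 (merge): HEAD=exp@D [exp=D main=J]
After op 8 (branch): HEAD=exp@D [exp=D feat=D main=J]
After op 9 (merge): HEAD=exp@C [exp=C feat=D main=J]
commit A: parents=[]
commit B: parents=['F', 'J']
commit C: parents=['D', 'D']
commit D: parents=['K', 'J']
commit F: parents=['J', 'J']
commit J: parents=['A']
commit K: parents=['B']

Answer: A J F B K D C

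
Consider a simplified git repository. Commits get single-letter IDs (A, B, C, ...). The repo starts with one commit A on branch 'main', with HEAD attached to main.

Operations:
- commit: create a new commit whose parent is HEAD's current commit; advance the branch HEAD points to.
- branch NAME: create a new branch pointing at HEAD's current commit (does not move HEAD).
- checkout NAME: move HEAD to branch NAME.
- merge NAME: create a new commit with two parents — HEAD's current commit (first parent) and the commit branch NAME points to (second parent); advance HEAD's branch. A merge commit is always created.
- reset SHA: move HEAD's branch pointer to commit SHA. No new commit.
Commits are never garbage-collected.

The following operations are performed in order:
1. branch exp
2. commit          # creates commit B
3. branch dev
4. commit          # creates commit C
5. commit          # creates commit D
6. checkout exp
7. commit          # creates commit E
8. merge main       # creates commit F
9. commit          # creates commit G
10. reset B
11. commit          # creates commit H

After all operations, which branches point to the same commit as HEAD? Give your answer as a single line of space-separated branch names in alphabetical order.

Answer: exp

Derivation:
After op 1 (branch): HEAD=main@A [exp=A main=A]
After op 2 (commit): HEAD=main@B [exp=A main=B]
After op 3 (branch): HEAD=main@B [dev=B exp=A main=B]
After op 4 (commit): HEAD=main@C [dev=B exp=A main=C]
After op 5 (commit): HEAD=main@D [dev=B exp=A main=D]
After op 6 (checkout): HEAD=exp@A [dev=B exp=A main=D]
After op 7 (commit): HEAD=exp@E [dev=B exp=E main=D]
After op 8 (merge): HEAD=exp@F [dev=B exp=F main=D]
After op 9 (commit): HEAD=exp@G [dev=B exp=G main=D]
After op 10 (reset): HEAD=exp@B [dev=B exp=B main=D]
After op 11 (commit): HEAD=exp@H [dev=B exp=H main=D]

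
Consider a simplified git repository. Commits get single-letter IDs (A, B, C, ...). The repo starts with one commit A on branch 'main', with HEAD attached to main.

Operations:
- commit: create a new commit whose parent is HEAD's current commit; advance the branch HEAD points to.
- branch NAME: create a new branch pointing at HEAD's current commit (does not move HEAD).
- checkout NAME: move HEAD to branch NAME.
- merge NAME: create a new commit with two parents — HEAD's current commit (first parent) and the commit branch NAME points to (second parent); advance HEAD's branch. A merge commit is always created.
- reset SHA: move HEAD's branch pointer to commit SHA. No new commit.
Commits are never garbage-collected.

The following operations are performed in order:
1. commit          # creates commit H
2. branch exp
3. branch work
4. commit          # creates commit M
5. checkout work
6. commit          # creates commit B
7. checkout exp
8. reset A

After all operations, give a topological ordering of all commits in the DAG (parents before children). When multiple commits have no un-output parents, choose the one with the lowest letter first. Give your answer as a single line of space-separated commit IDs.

After op 1 (commit): HEAD=main@H [main=H]
After op 2 (branch): HEAD=main@H [exp=H main=H]
After op 3 (branch): HEAD=main@H [exp=H main=H work=H]
After op 4 (commit): HEAD=main@M [exp=H main=M work=H]
After op 5 (checkout): HEAD=work@H [exp=H main=M work=H]
After op 6 (commit): HEAD=work@B [exp=H main=M work=B]
After op 7 (checkout): HEAD=exp@H [exp=H main=M work=B]
After op 8 (reset): HEAD=exp@A [exp=A main=M work=B]
commit A: parents=[]
commit B: parents=['H']
commit H: parents=['A']
commit M: parents=['H']

Answer: A H B M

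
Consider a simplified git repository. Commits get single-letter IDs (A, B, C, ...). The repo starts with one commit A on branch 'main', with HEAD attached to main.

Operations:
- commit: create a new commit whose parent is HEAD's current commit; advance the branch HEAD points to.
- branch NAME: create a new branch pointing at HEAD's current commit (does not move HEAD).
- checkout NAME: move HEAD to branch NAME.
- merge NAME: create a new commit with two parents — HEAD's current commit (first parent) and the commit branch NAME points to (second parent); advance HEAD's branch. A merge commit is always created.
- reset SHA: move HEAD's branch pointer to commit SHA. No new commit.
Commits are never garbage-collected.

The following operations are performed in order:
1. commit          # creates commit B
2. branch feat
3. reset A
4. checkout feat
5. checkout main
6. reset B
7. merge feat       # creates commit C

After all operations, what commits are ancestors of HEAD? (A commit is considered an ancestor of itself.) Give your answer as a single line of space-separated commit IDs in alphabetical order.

Answer: A B C

Derivation:
After op 1 (commit): HEAD=main@B [main=B]
After op 2 (branch): HEAD=main@B [feat=B main=B]
After op 3 (reset): HEAD=main@A [feat=B main=A]
After op 4 (checkout): HEAD=feat@B [feat=B main=A]
After op 5 (checkout): HEAD=main@A [feat=B main=A]
After op 6 (reset): HEAD=main@B [feat=B main=B]
After op 7 (merge): HEAD=main@C [feat=B main=C]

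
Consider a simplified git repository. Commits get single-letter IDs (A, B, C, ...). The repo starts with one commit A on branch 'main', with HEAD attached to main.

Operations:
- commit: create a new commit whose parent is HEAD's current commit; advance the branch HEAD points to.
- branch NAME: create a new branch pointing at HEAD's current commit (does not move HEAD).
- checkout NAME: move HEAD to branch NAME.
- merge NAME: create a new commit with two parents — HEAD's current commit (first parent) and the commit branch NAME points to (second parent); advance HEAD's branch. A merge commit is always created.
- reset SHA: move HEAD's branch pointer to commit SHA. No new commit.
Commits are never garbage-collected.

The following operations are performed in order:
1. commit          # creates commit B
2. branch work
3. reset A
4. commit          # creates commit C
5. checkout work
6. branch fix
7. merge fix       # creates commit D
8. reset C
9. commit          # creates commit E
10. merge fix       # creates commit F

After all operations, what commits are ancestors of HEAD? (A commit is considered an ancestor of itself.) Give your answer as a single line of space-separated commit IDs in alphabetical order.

Answer: A B C E F

Derivation:
After op 1 (commit): HEAD=main@B [main=B]
After op 2 (branch): HEAD=main@B [main=B work=B]
After op 3 (reset): HEAD=main@A [main=A work=B]
After op 4 (commit): HEAD=main@C [main=C work=B]
After op 5 (checkout): HEAD=work@B [main=C work=B]
After op 6 (branch): HEAD=work@B [fix=B main=C work=B]
After op 7 (merge): HEAD=work@D [fix=B main=C work=D]
After op 8 (reset): HEAD=work@C [fix=B main=C work=C]
After op 9 (commit): HEAD=work@E [fix=B main=C work=E]
After op 10 (merge): HEAD=work@F [fix=B main=C work=F]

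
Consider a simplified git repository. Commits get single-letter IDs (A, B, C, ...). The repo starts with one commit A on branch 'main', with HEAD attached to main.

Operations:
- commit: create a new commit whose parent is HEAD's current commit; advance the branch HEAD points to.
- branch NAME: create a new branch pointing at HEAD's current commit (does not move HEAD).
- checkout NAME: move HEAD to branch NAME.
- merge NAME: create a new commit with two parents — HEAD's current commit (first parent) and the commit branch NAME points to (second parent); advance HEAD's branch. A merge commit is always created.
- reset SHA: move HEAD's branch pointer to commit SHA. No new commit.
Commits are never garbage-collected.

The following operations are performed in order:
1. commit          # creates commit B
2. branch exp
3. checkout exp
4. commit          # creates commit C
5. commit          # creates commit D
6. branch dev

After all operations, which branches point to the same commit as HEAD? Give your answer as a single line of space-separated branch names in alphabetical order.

After op 1 (commit): HEAD=main@B [main=B]
After op 2 (branch): HEAD=main@B [exp=B main=B]
After op 3 (checkout): HEAD=exp@B [exp=B main=B]
After op 4 (commit): HEAD=exp@C [exp=C main=B]
After op 5 (commit): HEAD=exp@D [exp=D main=B]
After op 6 (branch): HEAD=exp@D [dev=D exp=D main=B]

Answer: dev exp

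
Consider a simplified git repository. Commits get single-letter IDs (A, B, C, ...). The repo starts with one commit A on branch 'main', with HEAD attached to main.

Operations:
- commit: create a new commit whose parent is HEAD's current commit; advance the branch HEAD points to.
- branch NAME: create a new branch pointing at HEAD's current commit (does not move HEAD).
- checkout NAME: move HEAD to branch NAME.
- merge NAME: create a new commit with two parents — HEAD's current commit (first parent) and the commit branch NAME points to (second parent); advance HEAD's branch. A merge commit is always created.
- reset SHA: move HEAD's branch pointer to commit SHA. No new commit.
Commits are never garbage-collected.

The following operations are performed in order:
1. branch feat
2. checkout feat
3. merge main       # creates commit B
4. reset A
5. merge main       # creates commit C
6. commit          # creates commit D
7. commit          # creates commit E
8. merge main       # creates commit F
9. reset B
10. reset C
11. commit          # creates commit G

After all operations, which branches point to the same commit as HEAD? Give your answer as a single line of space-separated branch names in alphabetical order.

After op 1 (branch): HEAD=main@A [feat=A main=A]
After op 2 (checkout): HEAD=feat@A [feat=A main=A]
After op 3 (merge): HEAD=feat@B [feat=B main=A]
After op 4 (reset): HEAD=feat@A [feat=A main=A]
After op 5 (merge): HEAD=feat@C [feat=C main=A]
After op 6 (commit): HEAD=feat@D [feat=D main=A]
After op 7 (commit): HEAD=feat@E [feat=E main=A]
After op 8 (merge): HEAD=feat@F [feat=F main=A]
After op 9 (reset): HEAD=feat@B [feat=B main=A]
After op 10 (reset): HEAD=feat@C [feat=C main=A]
After op 11 (commit): HEAD=feat@G [feat=G main=A]

Answer: feat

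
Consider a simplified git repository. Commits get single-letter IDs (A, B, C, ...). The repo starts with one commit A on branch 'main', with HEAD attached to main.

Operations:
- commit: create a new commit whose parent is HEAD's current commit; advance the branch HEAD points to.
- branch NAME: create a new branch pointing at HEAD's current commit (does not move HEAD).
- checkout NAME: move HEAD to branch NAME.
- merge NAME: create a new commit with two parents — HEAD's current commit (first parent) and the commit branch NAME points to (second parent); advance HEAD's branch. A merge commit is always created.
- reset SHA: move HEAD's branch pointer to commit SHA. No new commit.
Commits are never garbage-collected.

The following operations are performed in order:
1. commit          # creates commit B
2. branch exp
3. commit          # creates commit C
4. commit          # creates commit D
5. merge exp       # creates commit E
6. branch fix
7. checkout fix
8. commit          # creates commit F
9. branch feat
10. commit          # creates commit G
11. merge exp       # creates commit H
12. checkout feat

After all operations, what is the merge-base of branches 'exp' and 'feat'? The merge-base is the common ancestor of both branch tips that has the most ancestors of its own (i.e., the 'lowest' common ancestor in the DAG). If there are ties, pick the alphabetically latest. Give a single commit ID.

Answer: B

Derivation:
After op 1 (commit): HEAD=main@B [main=B]
After op 2 (branch): HEAD=main@B [exp=B main=B]
After op 3 (commit): HEAD=main@C [exp=B main=C]
After op 4 (commit): HEAD=main@D [exp=B main=D]
After op 5 (merge): HEAD=main@E [exp=B main=E]
After op 6 (branch): HEAD=main@E [exp=B fix=E main=E]
After op 7 (checkout): HEAD=fix@E [exp=B fix=E main=E]
After op 8 (commit): HEAD=fix@F [exp=B fix=F main=E]
After op 9 (branch): HEAD=fix@F [exp=B feat=F fix=F main=E]
After op 10 (commit): HEAD=fix@G [exp=B feat=F fix=G main=E]
After op 11 (merge): HEAD=fix@H [exp=B feat=F fix=H main=E]
After op 12 (checkout): HEAD=feat@F [exp=B feat=F fix=H main=E]
ancestors(exp=B): ['A', 'B']
ancestors(feat=F): ['A', 'B', 'C', 'D', 'E', 'F']
common: ['A', 'B']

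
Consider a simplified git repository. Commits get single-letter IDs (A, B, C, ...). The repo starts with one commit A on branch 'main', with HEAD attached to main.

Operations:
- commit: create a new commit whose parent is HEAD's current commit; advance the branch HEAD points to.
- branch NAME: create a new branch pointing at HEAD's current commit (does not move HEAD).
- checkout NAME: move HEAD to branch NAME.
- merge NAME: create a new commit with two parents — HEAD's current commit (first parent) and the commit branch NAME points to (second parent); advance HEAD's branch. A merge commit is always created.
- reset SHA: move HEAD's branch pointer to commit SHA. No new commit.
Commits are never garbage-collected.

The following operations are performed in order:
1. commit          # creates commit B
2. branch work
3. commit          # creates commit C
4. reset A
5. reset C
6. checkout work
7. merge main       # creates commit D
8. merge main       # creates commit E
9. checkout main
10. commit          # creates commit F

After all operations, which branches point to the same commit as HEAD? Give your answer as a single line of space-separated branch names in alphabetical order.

After op 1 (commit): HEAD=main@B [main=B]
After op 2 (branch): HEAD=main@B [main=B work=B]
After op 3 (commit): HEAD=main@C [main=C work=B]
After op 4 (reset): HEAD=main@A [main=A work=B]
After op 5 (reset): HEAD=main@C [main=C work=B]
After op 6 (checkout): HEAD=work@B [main=C work=B]
After op 7 (merge): HEAD=work@D [main=C work=D]
After op 8 (merge): HEAD=work@E [main=C work=E]
After op 9 (checkout): HEAD=main@C [main=C work=E]
After op 10 (commit): HEAD=main@F [main=F work=E]

Answer: main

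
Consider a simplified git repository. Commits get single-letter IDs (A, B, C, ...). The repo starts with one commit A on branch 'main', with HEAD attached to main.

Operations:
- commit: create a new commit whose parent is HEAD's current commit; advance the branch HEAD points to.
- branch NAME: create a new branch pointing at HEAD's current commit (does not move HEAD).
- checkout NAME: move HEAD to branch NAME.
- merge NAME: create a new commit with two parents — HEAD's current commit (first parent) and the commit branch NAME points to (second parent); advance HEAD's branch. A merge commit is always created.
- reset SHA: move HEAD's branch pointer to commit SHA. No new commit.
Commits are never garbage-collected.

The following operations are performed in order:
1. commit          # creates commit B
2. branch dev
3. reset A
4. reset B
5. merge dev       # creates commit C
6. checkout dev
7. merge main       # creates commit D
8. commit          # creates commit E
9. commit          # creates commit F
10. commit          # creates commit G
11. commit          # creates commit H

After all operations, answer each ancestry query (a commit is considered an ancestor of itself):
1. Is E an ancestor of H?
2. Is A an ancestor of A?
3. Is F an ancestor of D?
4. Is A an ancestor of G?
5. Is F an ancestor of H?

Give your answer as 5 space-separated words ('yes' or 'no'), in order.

After op 1 (commit): HEAD=main@B [main=B]
After op 2 (branch): HEAD=main@B [dev=B main=B]
After op 3 (reset): HEAD=main@A [dev=B main=A]
After op 4 (reset): HEAD=main@B [dev=B main=B]
After op 5 (merge): HEAD=main@C [dev=B main=C]
After op 6 (checkout): HEAD=dev@B [dev=B main=C]
After op 7 (merge): HEAD=dev@D [dev=D main=C]
After op 8 (commit): HEAD=dev@E [dev=E main=C]
After op 9 (commit): HEAD=dev@F [dev=F main=C]
After op 10 (commit): HEAD=dev@G [dev=G main=C]
After op 11 (commit): HEAD=dev@H [dev=H main=C]
ancestors(H) = {A,B,C,D,E,F,G,H}; E in? yes
ancestors(A) = {A}; A in? yes
ancestors(D) = {A,B,C,D}; F in? no
ancestors(G) = {A,B,C,D,E,F,G}; A in? yes
ancestors(H) = {A,B,C,D,E,F,G,H}; F in? yes

Answer: yes yes no yes yes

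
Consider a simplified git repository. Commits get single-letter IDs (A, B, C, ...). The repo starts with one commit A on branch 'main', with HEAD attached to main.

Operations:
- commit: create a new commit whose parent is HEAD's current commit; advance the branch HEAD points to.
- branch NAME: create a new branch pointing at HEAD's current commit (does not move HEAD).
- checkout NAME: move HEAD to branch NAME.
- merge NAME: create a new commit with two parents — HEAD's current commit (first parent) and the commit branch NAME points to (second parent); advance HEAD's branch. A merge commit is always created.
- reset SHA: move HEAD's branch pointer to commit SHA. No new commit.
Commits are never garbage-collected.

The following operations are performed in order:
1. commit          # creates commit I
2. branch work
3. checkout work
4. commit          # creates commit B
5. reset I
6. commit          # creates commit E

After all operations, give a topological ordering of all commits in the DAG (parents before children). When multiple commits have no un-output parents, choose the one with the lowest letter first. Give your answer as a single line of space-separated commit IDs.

After op 1 (commit): HEAD=main@I [main=I]
After op 2 (branch): HEAD=main@I [main=I work=I]
After op 3 (checkout): HEAD=work@I [main=I work=I]
After op 4 (commit): HEAD=work@B [main=I work=B]
After op 5 (reset): HEAD=work@I [main=I work=I]
After op 6 (commit): HEAD=work@E [main=I work=E]
commit A: parents=[]
commit B: parents=['I']
commit E: parents=['I']
commit I: parents=['A']

Answer: A I B E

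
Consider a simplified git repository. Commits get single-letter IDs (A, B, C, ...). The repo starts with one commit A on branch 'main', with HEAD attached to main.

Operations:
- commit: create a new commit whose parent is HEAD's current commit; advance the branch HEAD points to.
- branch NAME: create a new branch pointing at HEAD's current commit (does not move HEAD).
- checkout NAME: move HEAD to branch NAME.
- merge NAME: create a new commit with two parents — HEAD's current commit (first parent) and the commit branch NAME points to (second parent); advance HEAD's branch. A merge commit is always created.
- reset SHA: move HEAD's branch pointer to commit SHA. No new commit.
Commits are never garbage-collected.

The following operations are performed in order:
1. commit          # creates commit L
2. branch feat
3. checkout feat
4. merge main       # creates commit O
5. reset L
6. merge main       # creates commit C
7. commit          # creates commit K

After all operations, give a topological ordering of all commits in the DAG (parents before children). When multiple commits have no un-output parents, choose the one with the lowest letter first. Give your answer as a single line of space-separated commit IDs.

Answer: A L C K O

Derivation:
After op 1 (commit): HEAD=main@L [main=L]
After op 2 (branch): HEAD=main@L [feat=L main=L]
After op 3 (checkout): HEAD=feat@L [feat=L main=L]
After op 4 (merge): HEAD=feat@O [feat=O main=L]
After op 5 (reset): HEAD=feat@L [feat=L main=L]
After op 6 (merge): HEAD=feat@C [feat=C main=L]
After op 7 (commit): HEAD=feat@K [feat=K main=L]
commit A: parents=[]
commit C: parents=['L', 'L']
commit K: parents=['C']
commit L: parents=['A']
commit O: parents=['L', 'L']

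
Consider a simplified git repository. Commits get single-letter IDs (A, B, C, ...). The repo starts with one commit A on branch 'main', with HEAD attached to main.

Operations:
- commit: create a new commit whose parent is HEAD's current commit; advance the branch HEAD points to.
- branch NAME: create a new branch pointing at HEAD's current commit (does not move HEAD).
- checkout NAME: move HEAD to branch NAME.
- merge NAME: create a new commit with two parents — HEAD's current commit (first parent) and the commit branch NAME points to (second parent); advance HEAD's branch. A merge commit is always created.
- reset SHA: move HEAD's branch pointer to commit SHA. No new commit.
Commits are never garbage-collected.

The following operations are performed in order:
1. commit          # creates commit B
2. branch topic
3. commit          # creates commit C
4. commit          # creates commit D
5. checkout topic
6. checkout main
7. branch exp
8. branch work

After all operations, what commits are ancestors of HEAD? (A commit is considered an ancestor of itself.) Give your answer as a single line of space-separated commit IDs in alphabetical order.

After op 1 (commit): HEAD=main@B [main=B]
After op 2 (branch): HEAD=main@B [main=B topic=B]
After op 3 (commit): HEAD=main@C [main=C topic=B]
After op 4 (commit): HEAD=main@D [main=D topic=B]
After op 5 (checkout): HEAD=topic@B [main=D topic=B]
After op 6 (checkout): HEAD=main@D [main=D topic=B]
After op 7 (branch): HEAD=main@D [exp=D main=D topic=B]
After op 8 (branch): HEAD=main@D [exp=D main=D topic=B work=D]

Answer: A B C D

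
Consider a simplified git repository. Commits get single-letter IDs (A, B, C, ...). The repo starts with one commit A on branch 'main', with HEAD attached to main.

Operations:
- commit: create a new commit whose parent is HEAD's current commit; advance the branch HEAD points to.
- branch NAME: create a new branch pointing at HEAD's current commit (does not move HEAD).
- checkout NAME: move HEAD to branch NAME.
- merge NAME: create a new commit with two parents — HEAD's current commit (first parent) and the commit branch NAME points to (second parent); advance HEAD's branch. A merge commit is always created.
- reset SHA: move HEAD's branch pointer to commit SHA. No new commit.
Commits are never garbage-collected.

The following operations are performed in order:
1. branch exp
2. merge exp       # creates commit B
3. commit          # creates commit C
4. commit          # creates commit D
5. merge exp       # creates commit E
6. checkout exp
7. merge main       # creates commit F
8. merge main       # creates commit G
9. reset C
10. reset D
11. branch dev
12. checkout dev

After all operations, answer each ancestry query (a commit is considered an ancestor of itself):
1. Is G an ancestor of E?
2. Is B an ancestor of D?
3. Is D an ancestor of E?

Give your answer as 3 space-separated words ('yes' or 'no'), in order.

After op 1 (branch): HEAD=main@A [exp=A main=A]
After op 2 (merge): HEAD=main@B [exp=A main=B]
After op 3 (commit): HEAD=main@C [exp=A main=C]
After op 4 (commit): HEAD=main@D [exp=A main=D]
After op 5 (merge): HEAD=main@E [exp=A main=E]
After op 6 (checkout): HEAD=exp@A [exp=A main=E]
After op 7 (merge): HEAD=exp@F [exp=F main=E]
After op 8 (merge): HEAD=exp@G [exp=G main=E]
After op 9 (reset): HEAD=exp@C [exp=C main=E]
After op 10 (reset): HEAD=exp@D [exp=D main=E]
After op 11 (branch): HEAD=exp@D [dev=D exp=D main=E]
After op 12 (checkout): HEAD=dev@D [dev=D exp=D main=E]
ancestors(E) = {A,B,C,D,E}; G in? no
ancestors(D) = {A,B,C,D}; B in? yes
ancestors(E) = {A,B,C,D,E}; D in? yes

Answer: no yes yes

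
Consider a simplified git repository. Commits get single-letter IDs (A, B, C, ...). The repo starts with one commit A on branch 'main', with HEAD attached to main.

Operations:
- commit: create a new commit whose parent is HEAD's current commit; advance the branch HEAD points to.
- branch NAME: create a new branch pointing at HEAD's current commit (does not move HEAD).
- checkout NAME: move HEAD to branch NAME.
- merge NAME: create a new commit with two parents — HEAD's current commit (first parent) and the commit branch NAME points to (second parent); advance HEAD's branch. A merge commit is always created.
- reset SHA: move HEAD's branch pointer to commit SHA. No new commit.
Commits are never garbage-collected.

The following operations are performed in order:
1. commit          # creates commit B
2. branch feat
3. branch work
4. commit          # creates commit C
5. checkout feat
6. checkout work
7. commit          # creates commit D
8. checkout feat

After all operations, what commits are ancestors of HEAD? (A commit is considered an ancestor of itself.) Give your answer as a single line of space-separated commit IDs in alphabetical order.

After op 1 (commit): HEAD=main@B [main=B]
After op 2 (branch): HEAD=main@B [feat=B main=B]
After op 3 (branch): HEAD=main@B [feat=B main=B work=B]
After op 4 (commit): HEAD=main@C [feat=B main=C work=B]
After op 5 (checkout): HEAD=feat@B [feat=B main=C work=B]
After op 6 (checkout): HEAD=work@B [feat=B main=C work=B]
After op 7 (commit): HEAD=work@D [feat=B main=C work=D]
After op 8 (checkout): HEAD=feat@B [feat=B main=C work=D]

Answer: A B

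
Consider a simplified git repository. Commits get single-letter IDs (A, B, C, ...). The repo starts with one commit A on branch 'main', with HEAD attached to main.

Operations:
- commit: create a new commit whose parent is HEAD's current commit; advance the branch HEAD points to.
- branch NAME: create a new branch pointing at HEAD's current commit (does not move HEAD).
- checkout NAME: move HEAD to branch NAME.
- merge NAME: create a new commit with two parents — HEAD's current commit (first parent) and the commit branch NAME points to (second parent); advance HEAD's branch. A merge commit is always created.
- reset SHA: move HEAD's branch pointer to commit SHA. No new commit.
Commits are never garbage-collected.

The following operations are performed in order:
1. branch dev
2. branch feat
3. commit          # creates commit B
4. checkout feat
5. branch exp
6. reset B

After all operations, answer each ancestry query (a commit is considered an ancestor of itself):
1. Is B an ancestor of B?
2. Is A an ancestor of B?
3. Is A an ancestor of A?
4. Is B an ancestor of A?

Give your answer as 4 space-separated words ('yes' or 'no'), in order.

After op 1 (branch): HEAD=main@A [dev=A main=A]
After op 2 (branch): HEAD=main@A [dev=A feat=A main=A]
After op 3 (commit): HEAD=main@B [dev=A feat=A main=B]
After op 4 (checkout): HEAD=feat@A [dev=A feat=A main=B]
After op 5 (branch): HEAD=feat@A [dev=A exp=A feat=A main=B]
After op 6 (reset): HEAD=feat@B [dev=A exp=A feat=B main=B]
ancestors(B) = {A,B}; B in? yes
ancestors(B) = {A,B}; A in? yes
ancestors(A) = {A}; A in? yes
ancestors(A) = {A}; B in? no

Answer: yes yes yes no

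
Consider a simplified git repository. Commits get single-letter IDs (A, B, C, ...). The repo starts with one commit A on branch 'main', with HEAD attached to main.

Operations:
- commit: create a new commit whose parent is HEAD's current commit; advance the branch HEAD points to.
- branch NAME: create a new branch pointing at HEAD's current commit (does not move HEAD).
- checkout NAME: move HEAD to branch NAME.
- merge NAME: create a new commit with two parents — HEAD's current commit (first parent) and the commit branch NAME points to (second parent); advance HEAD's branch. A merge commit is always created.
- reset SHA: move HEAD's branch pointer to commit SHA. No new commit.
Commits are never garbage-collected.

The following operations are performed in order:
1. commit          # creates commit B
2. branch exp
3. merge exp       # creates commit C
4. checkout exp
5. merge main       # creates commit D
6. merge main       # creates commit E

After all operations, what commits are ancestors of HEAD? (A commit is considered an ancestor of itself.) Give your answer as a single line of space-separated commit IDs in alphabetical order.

Answer: A B C D E

Derivation:
After op 1 (commit): HEAD=main@B [main=B]
After op 2 (branch): HEAD=main@B [exp=B main=B]
After op 3 (merge): HEAD=main@C [exp=B main=C]
After op 4 (checkout): HEAD=exp@B [exp=B main=C]
After op 5 (merge): HEAD=exp@D [exp=D main=C]
After op 6 (merge): HEAD=exp@E [exp=E main=C]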